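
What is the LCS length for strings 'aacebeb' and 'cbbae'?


DP table for LCS of 'aacebeb' and 'cbbae':
       c  b  b  a  e
    0  0  0  0  0  0
  a 0  0  0  0  1  1
  a 0  0  0  0  1  1
  c 0  1  1  1  1  1
  e 0  1  1  1  1  2
  b 0  1  2  2  2  2
  e 0  1  2  2  2  3
  b 0  1  2  3  3  3
LCS: 'cbe'
LCS length = 3

3


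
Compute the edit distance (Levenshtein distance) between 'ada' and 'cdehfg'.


Building DP table for s1='ada' (len 3) and s2='cdehfg' (len 6):
       c  d  e  h  f  g
    0  1  2  3  4  5  6
  a 1  1  2  3  4  5  6
  d 2  2  1  2  3  4  5
  a 3  3  2  2  3  4  5
Edit distance = dp[3][6] = 5

5


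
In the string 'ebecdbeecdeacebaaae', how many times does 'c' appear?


Scanning 'ebecdbeecdeacebaaae' for 'c':
  Position 3: 'c' -> MATCH (count: 1)
  Position 8: 'c' -> MATCH (count: 2)
  Position 12: 'c' -> MATCH (count: 3)
Total occurrences of 'c': 3

3


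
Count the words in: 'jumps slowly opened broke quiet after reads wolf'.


Counting words by splitting on spaces:
  Word 1: 'jumps'
  Word 2: 'slowly'
  Word 3: 'opened'
  Word 4: 'broke'
  Word 5: 'quiet'
  Word 6: 'after'
  Word 7: 'reads'
  Word 8: 'wolf'
Total words: 8

8


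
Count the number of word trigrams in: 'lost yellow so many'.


Word trigrams from [4] words:
  Trigram 1: (lost yellow so)
  Trigram 2: (yellow so many)
Total word trigrams: 4 - 2 = 2

2


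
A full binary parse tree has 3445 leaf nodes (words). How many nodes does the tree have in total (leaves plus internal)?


Leaf nodes (terminals): 3445
Internal nodes = n - 1 = 3445 - 1 = 3444
Total = leaves + internal = 3445 + 3444 = 6889

6889


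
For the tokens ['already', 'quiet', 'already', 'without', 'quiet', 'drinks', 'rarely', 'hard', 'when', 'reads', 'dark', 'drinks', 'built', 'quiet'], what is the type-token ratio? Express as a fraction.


Tokens: 14
Unique types: ('already', 'built', 'dark', 'drinks', 'hard', 'quiet', 'rarely', 'reads', 'when', 'without') = 10
TTR = 10/14
Simplify: divide both by 2 -> 5/7
TTR = 5/7

5/7


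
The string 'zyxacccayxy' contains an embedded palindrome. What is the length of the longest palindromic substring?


Scanning 'zyxacccayxy' for palindromic substrings.
Substring at positions 3-7: 'accca'.
Check: reverse('accca') = 'accca' -> palindrome confirmed.
Neighbouring characters ('x' / 'y') break symmetry, so it cannot extend further.
No longer palindromic substring exists; longest length = 5

5


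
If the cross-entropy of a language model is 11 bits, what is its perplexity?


Perplexity formula: PP = 2^H
H = 11
PP = 2^11
PP = 2^11 = 2048

2048


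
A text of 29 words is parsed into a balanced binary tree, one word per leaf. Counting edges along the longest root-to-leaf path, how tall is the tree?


In a balanced binary tree with n leaves the deepest leaf is ceil(log2(n)) edges below the root.
log2(29) = 4.8580
ceil(4.8580) = 5
height (edges) = 5

5


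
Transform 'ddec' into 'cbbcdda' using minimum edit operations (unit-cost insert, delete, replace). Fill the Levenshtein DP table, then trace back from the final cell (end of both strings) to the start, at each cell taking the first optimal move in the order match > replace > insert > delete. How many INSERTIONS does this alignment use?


Edit distance = 6. Backtracking from cell (4, 7) with preference match > replace > insert > delete,
then listing the resulting alignment 'ddec' -> 'cbbcdda' left to right:
  Step 1: insert 'c' [insertion #1]
  Step 2: insert 'b' [insertion #2]
  Step 3: insert 'b' [insertion #3]
  Step 4: replace d->c
  Step 5: keep 'd'
  Step 6: replace e->d
  Step 7: replace c->a
Total insertions: 3

3


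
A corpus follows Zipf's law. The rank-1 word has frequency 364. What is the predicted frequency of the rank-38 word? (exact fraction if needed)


Zipf's law: freq(rank) = f1 / rank
f1 = 364, rank = 38
freq = 364 / 38
GCD(364, 38) = 2
Simplified: 182/19

182/19


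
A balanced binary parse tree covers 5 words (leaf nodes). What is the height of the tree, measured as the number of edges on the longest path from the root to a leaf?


In a balanced binary tree with n leaves the deepest leaf is ceil(log2(n)) edges below the root.
log2(5) = 2.3219
ceil(2.3219) = 3
height (edges) = 3

3


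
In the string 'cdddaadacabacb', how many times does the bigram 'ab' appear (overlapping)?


Scanning 'cdddaadacabacb' for bigram 'ab':
  Position 0: 'cd' -> no
  Position 1: 'dd' -> no
  Position 2: 'dd' -> no
  Position 3: 'da' -> no
  Position 4: 'aa' -> no
  Position 5: 'ad' -> no
  Position 6: 'da' -> no
  Position 7: 'ac' -> no
  Position 8: 'ca' -> no
  Position 9: 'ab' -> MATCH
  Position 10: 'ba' -> no
  Position 11: 'ac' -> no
  Position 12: 'cb' -> no
Total matches: 1

1


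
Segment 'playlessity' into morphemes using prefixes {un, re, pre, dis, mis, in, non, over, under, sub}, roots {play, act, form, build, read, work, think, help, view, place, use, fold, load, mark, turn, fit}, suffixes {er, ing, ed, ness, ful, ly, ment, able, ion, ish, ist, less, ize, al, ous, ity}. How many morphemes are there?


Segmenting 'playlessity' against the inventory:
  'play' -> root (morpheme 1)
  'less' -> suffix (morpheme 2)
  'ity' -> suffix (morpheme 3)
Total morphemes: 3

3


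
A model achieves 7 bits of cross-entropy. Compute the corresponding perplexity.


Perplexity formula: PP = 2^H
H = 7
PP = 2^7
Steps: 2^1 = 2, 2^2 = 4, 2^3 = 8, 2^4 = 16, 2^5 = 32, 2^6 = 64, 2^7 = 128
PP = 128

128


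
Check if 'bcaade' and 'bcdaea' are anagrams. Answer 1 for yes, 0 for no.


Sort characters of 'bcaade': 'aabcde'
Sort characters of 'bcdaea': 'aabcde'
Sorted forms match -> they ARE anagrams
Result: 1

1


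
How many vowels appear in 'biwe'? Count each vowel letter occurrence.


Scanning each character of 'biwe':
  Position 1: 'b' -> consonant (running count: 0)
  Position 2: 'i' -> vowel (running count: 1)
  Position 3: 'w' -> consonant (running count: 1)
  Position 4: 'e' -> vowel (running count: 2)
Total vowels: 2

2


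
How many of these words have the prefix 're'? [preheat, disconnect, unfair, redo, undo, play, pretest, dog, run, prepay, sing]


Checking each word for prefix 're':
  'preheat' -> no (count: 0)
  'disconnect' -> no (count: 0)
  'unfair' -> no (count: 0)
  'redo' -> YES, starts with 're' (count: 1)
  'undo' -> no (count: 1)
  'play' -> no (count: 1)
  'pretest' -> no (count: 1)
  'dog' -> no (count: 1)
  'run' -> no (count: 1)
  'prepay' -> no (count: 1)
  'sing' -> no (count: 1)
Total with prefix 're': 1

1


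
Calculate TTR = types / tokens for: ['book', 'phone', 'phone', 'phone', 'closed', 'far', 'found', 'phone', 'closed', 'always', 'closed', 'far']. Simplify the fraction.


Tokens: 12
Unique types: ('always', 'book', 'closed', 'far', 'found', 'phone') = 6
TTR = 6/12
Simplify: divide both by 6 -> 1/2
TTR = 1/2

1/2


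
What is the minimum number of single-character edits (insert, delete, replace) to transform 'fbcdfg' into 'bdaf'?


Building DP table for s1='fbcdfg' (len 6) and s2='bdaf' (len 4):
       b  d  a  f
    0  1  2  3  4
  f 1  1  2  3  3
  b 2  1  2  3  4
  c 3  2  2  3  4
  d 4  3  2  3  4
  f 5  4  3  3  3
  g 6  5  4  4  4
Edit distance = dp[6][4] = 4

4


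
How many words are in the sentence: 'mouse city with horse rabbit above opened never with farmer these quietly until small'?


Counting words by splitting on spaces:
  Word 1: 'mouse'
  Word 2: 'city'
  Word 3: 'with'
  Word 4: 'horse'
  Word 5: 'rabbit'
  Word 6: 'above'
  Word 7: 'opened'
  Word 8: 'never'
  Word 9: 'with'
  Word 10: 'farmer'
  Word 11: 'these'
  Word 12: 'quietly'
  Word 13: 'until'
  Word 14: 'small'
Total words: 14

14


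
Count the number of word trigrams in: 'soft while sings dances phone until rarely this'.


Word trigrams from [8] words:
  Trigram 1: (soft while sings)
  Trigram 2: (while sings dances)
  Trigram 3: (sings dances phone)
  Trigram 4: (dances phone until)
  Trigram 5: (phone until rarely)
  Trigram 6: (until rarely this)
Total word trigrams: 8 - 2 = 6

6


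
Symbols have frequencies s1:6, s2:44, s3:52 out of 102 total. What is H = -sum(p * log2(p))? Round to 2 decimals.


Computing entropy H = -sum(p_i * log2(p_i)):
  s1: p = 6/102 = 0.0588, -p*log2(p) = 0.2404
  s2: p = 44/102 = 0.4314, -p*log2(p) = 0.5233
  s3: p = 52/102 = 0.5098, -p*log2(p) = 0.4955
H = sum of terms = 1.2592
Rounded to 2 decimals: 1.26

1.26


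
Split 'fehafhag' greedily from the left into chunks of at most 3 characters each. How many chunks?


'fehafhag' has 8 characters.
Chunking with max size 3:
  Chunk 1: 'feh' (positions 0-2)
  Chunk 2: 'afh' (positions 3-5)
  Chunk 3: 'ag' (positions 6-7)
Total chunks: ceil(8 / 3) = 3

3


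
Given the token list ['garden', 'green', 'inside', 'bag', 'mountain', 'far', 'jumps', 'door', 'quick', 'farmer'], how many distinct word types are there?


Listing all tokens and tracking unique types:
  Token 1: 'garden' -> NEW (unique so far: 1)
  Token 2: 'green' -> NEW (unique so far: 2)
  Token 3: 'inside' -> NEW (unique so far: 3)
  Token 4: 'bag' -> NEW (unique so far: 4)
  Token 5: 'mountain' -> NEW (unique so far: 5)
  Token 6: 'far' -> NEW (unique so far: 6)
  Token 7: 'jumps' -> NEW (unique so far: 7)
  Token 8: 'door' -> NEW (unique so far: 8)
  Token 9: 'quick' -> NEW (unique so far: 9)
  Token 10: 'farmer' -> NEW (unique so far: 10)
Unique types: ('bag', 'door', 'far', 'farmer', 'garden', 'green', 'inside', 'jumps', 'mountain', 'quick')
Vocabulary size: 10

10


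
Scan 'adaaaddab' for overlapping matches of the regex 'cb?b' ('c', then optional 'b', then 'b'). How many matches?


Pattern: cb?b means 'c', then optional 'b', then 'b'.
Scanning 'adaaaddab' position-by-position:
  Pos 0: window 'ada' -> no
  Pos 1: window 'daa' -> no
  Pos 2: window 'aaa' -> no
  Pos 3: window 'aad' -> no
  Pos 4: window 'add' -> no
  Pos 5: window 'dda' -> no
  Pos 6: window 'dab' -> no
  Pos 7: window 'ab' -> no
  Pos 8: window 'b' -> no
Total matches: 0

0


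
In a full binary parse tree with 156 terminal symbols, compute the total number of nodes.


Leaf nodes (terminals): 156
Internal nodes = n - 1 = 156 - 1 = 155
Total = leaves + internal = 156 + 155 = 311

311


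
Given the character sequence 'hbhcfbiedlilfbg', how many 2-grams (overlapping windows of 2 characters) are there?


String 'hbhcfbiedlilfbg' has length L = 15.
Number of overlapping n-grams = L - n + 1
Substituting: 15 - 2 + 1 = 14

14


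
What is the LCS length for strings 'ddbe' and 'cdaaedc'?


DP table for LCS of 'ddbe' and 'cdaaedc':
       c  d  a  a  e  d  c
    0  0  0  0  0  0  0  0
  d 0  0  1  1  1  1  1  1
  d 0  0  1  1  1  1  2  2
  b 0  0  1  1  1  1  2  2
  e 0  0  1  1  1  2  2  2
LCS: 'dd'
LCS length = 2

2


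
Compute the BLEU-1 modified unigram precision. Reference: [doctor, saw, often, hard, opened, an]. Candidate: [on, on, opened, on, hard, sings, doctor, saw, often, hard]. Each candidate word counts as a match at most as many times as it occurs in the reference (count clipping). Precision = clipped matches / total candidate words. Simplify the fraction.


Reference word counts: {'an': 1, 'doctor': 1, 'hard': 1, 'often': 1, 'opened': 1, 'saw': 1}
Checking each candidate word (with clipping):
  'on' -> not in reference -> no match (matches: 0)
  'on' -> not in reference -> no match (matches: 0)
  'opened' -> in reference (ref count 1, used 1/1) -> match (matches: 1)
  'on' -> not in reference -> no match (matches: 1)
  'hard' -> in reference (ref count 1, used 1/1) -> match (matches: 2)
  'sings' -> not in reference -> no match (matches: 2)
  'doctor' -> in reference (ref count 1, used 1/1) -> match (matches: 3)
  'saw' -> in reference (ref count 1, used 1/1) -> match (matches: 4)
  'often' -> in reference (ref count 1, used 1/1) -> match (matches: 5)
  'hard' -> ref count 1 already used up (1/1) -> clipped, no match (matches: 5)
Clipped matches: 5, Candidate length: 10
Precision = 5/10 = 1/2

1/2


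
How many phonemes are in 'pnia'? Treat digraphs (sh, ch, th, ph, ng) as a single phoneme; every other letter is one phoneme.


Parsing 'pnia' greedily, digraphs first:
  'p' -> consonant phoneme (phonemes so far: 1)
  'n' -> consonant phoneme (phonemes so far: 2)
  'i' -> vowel phoneme (phonemes so far: 3)
  'a' -> vowel phoneme (phonemes so far: 4)
Total phonemes: 4

4


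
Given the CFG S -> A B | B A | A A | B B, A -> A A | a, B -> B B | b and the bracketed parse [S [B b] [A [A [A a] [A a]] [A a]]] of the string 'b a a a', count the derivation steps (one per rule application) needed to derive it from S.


Every bracketed nonterminal node [X ...] in the tree is produced by exactly one rule application.
Reading the tree off as a leftmost derivation:
  Step 1: S  =>  B A   (applied S -> B A)
  Step 2: B A  =>  b A   (applied B -> b)
  Step 3: b A  =>  b A A   (applied A -> A A)
  Step 4: b A A  =>  b A A A   (applied A -> A A)
  Step 5: b A A A  =>  b a A A   (applied A -> a)
  Step 6: b a A A  =>  b a a A   (applied A -> a)
  Step 7: b a a A  =>  b a a a   (applied A -> a)
Final yield: b a a a
Total rewrite steps: 7

7


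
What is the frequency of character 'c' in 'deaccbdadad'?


Scanning 'deaccbdadad' for 'c':
  Position 3: 'c' -> MATCH (count: 1)
  Position 4: 'c' -> MATCH (count: 2)
Total occurrences of 'c': 2

2


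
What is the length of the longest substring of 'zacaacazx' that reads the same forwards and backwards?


Scanning 'zacaacazx' for palindromic substrings.
Substring at positions 0-7: 'zacaacaz'.
Check: reverse('zacaacaz') = 'zacaacaz' -> palindrome confirmed.
Neighbouring characters ('-' / 'x') break symmetry, so it cannot extend further.
No longer palindromic substring exists; longest length = 8

8


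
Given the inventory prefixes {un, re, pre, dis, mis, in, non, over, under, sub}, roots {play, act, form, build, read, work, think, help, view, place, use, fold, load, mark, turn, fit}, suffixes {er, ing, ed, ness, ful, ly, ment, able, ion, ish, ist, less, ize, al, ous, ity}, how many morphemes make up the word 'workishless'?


Segmenting 'workishless' against the inventory:
  'work' -> root (morpheme 1)
  'ish' -> suffix (morpheme 2)
  'less' -> suffix (morpheme 3)
Total morphemes: 3

3


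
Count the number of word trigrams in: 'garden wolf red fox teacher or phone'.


Word trigrams from [7] words:
  Trigram 1: (garden wolf red)
  Trigram 2: (wolf red fox)
  Trigram 3: (red fox teacher)
  Trigram 4: (fox teacher or)
  Trigram 5: (teacher or phone)
Total word trigrams: 7 - 2 = 5

5


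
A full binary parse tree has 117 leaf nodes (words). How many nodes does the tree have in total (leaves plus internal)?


Leaf nodes (terminals): 117
Internal nodes = n - 1 = 117 - 1 = 116
Total = leaves + internal = 117 + 116 = 233

233


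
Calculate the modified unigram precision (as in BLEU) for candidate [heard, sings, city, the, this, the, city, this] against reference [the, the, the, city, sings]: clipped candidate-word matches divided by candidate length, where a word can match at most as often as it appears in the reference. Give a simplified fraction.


Reference word counts: {'city': 1, 'sings': 1, 'the': 3}
Checking each candidate word (with clipping):
  'heard' -> not in reference -> no match (matches: 0)
  'sings' -> in reference (ref count 1, used 1/1) -> match (matches: 1)
  'city' -> in reference (ref count 1, used 1/1) -> match (matches: 2)
  'the' -> in reference (ref count 3, used 1/3) -> match (matches: 3)
  'this' -> not in reference -> no match (matches: 3)
  'the' -> in reference (ref count 3, used 2/3) -> match (matches: 4)
  'city' -> ref count 1 already used up (1/1) -> clipped, no match (matches: 4)
  'this' -> not in reference -> no match (matches: 4)
Clipped matches: 4, Candidate length: 8
Precision = 4/8 = 1/2

1/2


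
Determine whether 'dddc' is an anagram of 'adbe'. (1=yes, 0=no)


Sort characters of 'dddc': 'cddd'
Sort characters of 'adbe': 'abde'
Sorted forms differ -> they are NOT anagrams
Result: 0

0


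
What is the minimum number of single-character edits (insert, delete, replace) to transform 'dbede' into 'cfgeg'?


Building DP table for s1='dbede' (len 5) and s2='cfgeg' (len 5):
       c  f  g  e  g
    0  1  2  3  4  5
  d 1  1  2  3  4  5
  b 2  2  2  3  4  5
  e 3  3  3  3  3  4
  d 4  4  4  4  4  4
  e 5  5  5  5  4  5
Edit distance = dp[5][5] = 5

5


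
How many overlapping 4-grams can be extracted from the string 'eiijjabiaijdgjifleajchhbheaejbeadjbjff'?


String 'eiijjabiaijdgjifleajchhbheaejbeadjbjff' has length L = 38.
Number of overlapping n-grams = L - n + 1
Substituting: 38 - 4 + 1 = 35

35


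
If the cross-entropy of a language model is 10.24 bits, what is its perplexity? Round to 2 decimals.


Perplexity formula: PP = 2^H
H = 10.24
PP = 2^10.24
Decompose: 2^10.24 = 2^10 * 2^0.24
2^10 = 1024, 2^0.24 ~ 1.1809927
PP ~ 1024 * 1.1809927 = 1209.3365248
Rounded to 2 decimals: 1209.34

1209.34


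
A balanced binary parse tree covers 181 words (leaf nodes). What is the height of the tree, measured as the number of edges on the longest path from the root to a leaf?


In a balanced binary tree with n leaves the deepest leaf is ceil(log2(n)) edges below the root.
log2(181) = 7.4998
ceil(7.4998) = 8
height (edges) = 8

8


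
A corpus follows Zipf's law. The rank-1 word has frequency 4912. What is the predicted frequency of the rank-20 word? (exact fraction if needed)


Zipf's law: freq(rank) = f1 / rank
f1 = 4912, rank = 20
freq = 4912 / 20
GCD(4912, 20) = 4
Simplified: 1228/5

1228/5


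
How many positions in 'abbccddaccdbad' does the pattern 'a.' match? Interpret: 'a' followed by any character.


Pattern: a. means 'a' followed by any character.
Scanning 'abbccddaccdbad' position-by-position:
  Pos 0: window 'ab' -> MATCH
  Pos 1: window 'bb' -> no
  Pos 2: window 'bc' -> no
  Pos 3: window 'cc' -> no
  Pos 4: window 'cd' -> no
  Pos 5: window 'dd' -> no
  Pos 6: window 'da' -> no
  Pos 7: window 'ac' -> MATCH
  Pos 8: window 'cc' -> no
  Pos 9: window 'cd' -> no
  Pos 10: window 'db' -> no
  Pos 11: window 'ba' -> no
  Pos 12: window 'ad' -> MATCH
  Pos 13: window 'd' -> no
Total matches: 3

3


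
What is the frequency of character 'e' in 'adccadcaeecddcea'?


Scanning 'adccadcaeecddcea' for 'e':
  Position 8: 'e' -> MATCH (count: 1)
  Position 9: 'e' -> MATCH (count: 2)
  Position 14: 'e' -> MATCH (count: 3)
Total occurrences of 'e': 3

3


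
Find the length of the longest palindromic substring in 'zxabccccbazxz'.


Scanning 'zxabccccbazxz' for palindromic substrings.
Substring at positions 2-9: 'abccccba'.
Check: reverse('abccccba') = 'abccccba' -> palindrome confirmed.
Neighbouring characters ('x' / 'z') break symmetry, so it cannot extend further.
No longer palindromic substring exists; longest length = 8

8


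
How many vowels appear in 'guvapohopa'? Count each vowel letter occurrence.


Scanning each character of 'guvapohopa':
  Position 1: 'g' -> consonant (running count: 0)
  Position 2: 'u' -> vowel (running count: 1)
  Position 3: 'v' -> consonant (running count: 1)
  Position 4: 'a' -> vowel (running count: 2)
  Position 5: 'p' -> consonant (running count: 2)
  Position 6: 'o' -> vowel (running count: 3)
  Position 7: 'h' -> consonant (running count: 3)
  Position 8: 'o' -> vowel (running count: 4)
  Position 9: 'p' -> consonant (running count: 4)
  Position 10: 'a' -> vowel (running count: 5)
Total vowels: 5

5


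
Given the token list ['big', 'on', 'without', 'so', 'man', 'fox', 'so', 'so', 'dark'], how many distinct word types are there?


Listing all tokens and tracking unique types:
  Token 1: 'big' -> NEW (unique so far: 1)
  Token 2: 'on' -> NEW (unique so far: 2)
  Token 3: 'without' -> NEW (unique so far: 3)
  Token 4: 'so' -> NEW (unique so far: 4)
  Token 5: 'man' -> NEW (unique so far: 5)
  Token 6: 'fox' -> NEW (unique so far: 6)
  Token 7: 'so' -> duplicate (unique so far: 6)
  Token 8: 'so' -> duplicate (unique so far: 6)
  Token 9: 'dark' -> NEW (unique so far: 7)
Unique types: ('big', 'dark', 'fox', 'man', 'on', 'so', 'without')
Vocabulary size: 7

7


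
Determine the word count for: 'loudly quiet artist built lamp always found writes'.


Counting words by splitting on spaces:
  Word 1: 'loudly'
  Word 2: 'quiet'
  Word 3: 'artist'
  Word 4: 'built'
  Word 5: 'lamp'
  Word 6: 'always'
  Word 7: 'found'
  Word 8: 'writes'
Total words: 8

8


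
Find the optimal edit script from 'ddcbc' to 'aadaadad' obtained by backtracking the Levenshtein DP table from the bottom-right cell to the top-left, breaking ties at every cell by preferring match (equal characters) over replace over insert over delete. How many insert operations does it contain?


Edit distance = 7. Backtracking from cell (5, 8) with preference match > replace > insert > delete,
then listing the resulting alignment 'ddcbc' -> 'aadaadad' left to right:
  Step 1: insert 'a' [insertion #1]
  Step 2: insert 'a' [insertion #2]
  Step 3: keep 'd'
  Step 4: insert 'a' [insertion #3]
  Step 5: replace d->a
  Step 6: replace c->d
  Step 7: replace b->a
  Step 8: replace c->d
Total insertions: 3

3


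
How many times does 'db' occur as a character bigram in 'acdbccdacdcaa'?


Scanning 'acdbccdacdcaa' for bigram 'db':
  Position 0: 'ac' -> no
  Position 1: 'cd' -> no
  Position 2: 'db' -> MATCH
  Position 3: 'bc' -> no
  Position 4: 'cc' -> no
  Position 5: 'cd' -> no
  Position 6: 'da' -> no
  Position 7: 'ac' -> no
  Position 8: 'cd' -> no
  Position 9: 'dc' -> no
  Position 10: 'ca' -> no
  Position 11: 'aa' -> no
Total matches: 1

1


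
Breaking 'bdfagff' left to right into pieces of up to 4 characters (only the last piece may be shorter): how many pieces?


'bdfagff' has 7 characters.
Chunking with max size 4:
  Chunk 1: 'bdfa' (positions 0-3)
  Chunk 2: 'gff' (positions 4-6)
Total chunks: ceil(7 / 4) = 2

2


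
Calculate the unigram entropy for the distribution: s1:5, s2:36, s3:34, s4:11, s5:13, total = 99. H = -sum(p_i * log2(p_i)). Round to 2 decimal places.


Computing entropy H = -sum(p_i * log2(p_i)):
  s1: p = 5/99 = 0.0505, -p*log2(p) = 0.2175
  s2: p = 36/99 = 0.3636, -p*log2(p) = 0.5307
  s3: p = 34/99 = 0.3434, -p*log2(p) = 0.5295
  s4: p = 11/99 = 0.1111, -p*log2(p) = 0.3522
  s5: p = 13/99 = 0.1313, -p*log2(p) = 0.3846
H = sum of terms = 2.0145
Rounded to 2 decimals: 2.01

2.01


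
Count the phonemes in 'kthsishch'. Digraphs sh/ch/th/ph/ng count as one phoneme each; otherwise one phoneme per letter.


Parsing 'kthsishch' greedily, digraphs first:
  'k' -> consonant phoneme (phonemes so far: 1)
  'th' -> digraph (1 consonant phoneme) (phonemes so far: 2)
  's' -> consonant phoneme (phonemes so far: 3)
  'i' -> vowel phoneme (phonemes so far: 4)
  'sh' -> digraph (1 consonant phoneme) (phonemes so far: 5)
  'ch' -> digraph (1 consonant phoneme) (phonemes so far: 6)
Total phonemes: 6

6


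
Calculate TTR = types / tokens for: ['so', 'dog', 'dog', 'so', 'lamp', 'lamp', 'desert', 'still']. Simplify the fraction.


Tokens: 8
Unique types: ('desert', 'dog', 'lamp', 'so', 'still') = 5
TTR = 5/8
Already in lowest terms.

5/8


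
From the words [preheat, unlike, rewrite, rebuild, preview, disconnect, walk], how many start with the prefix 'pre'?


Checking each word for prefix 'pre':
  'preheat' -> YES, starts with 'pre' (count: 1)
  'unlike' -> no (count: 1)
  'rewrite' -> no (count: 1)
  'rebuild' -> no (count: 1)
  'preview' -> YES, starts with 'pre' (count: 2)
  'disconnect' -> no (count: 2)
  'walk' -> no (count: 2)
Total with prefix 'pre': 2

2


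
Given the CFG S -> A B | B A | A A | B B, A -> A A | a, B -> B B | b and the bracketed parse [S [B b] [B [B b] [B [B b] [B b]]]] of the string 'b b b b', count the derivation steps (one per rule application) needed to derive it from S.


Every bracketed nonterminal node [X ...] in the tree is produced by exactly one rule application.
Reading the tree off as a leftmost derivation:
  Step 1: S  =>  B B   (applied S -> B B)
  Step 2: B B  =>  b B   (applied B -> b)
  Step 3: b B  =>  b B B   (applied B -> B B)
  Step 4: b B B  =>  b b B   (applied B -> b)
  Step 5: b b B  =>  b b B B   (applied B -> B B)
  Step 6: b b B B  =>  b b b B   (applied B -> b)
  Step 7: b b b B  =>  b b b b   (applied B -> b)
Final yield: b b b b
Total rewrite steps: 7

7


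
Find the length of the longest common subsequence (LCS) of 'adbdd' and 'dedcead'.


DP table for LCS of 'adbdd' and 'dedcead':
       d  e  d  c  e  a  d
    0  0  0  0  0  0  0  0
  a 0  0  0  0  0  0  1  1
  d 0  1  1  1  1  1  1  2
  b 0  1  1  1  1  1  1  2
  d 0  1  1  2  2  2  2  2
  d 0  1  1  2  2  2  2  3
LCS: 'ddd'
LCS length = 3

3


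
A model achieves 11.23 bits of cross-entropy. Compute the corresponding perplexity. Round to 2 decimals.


Perplexity formula: PP = 2^H
H = 11.23
PP = 2^11.23
Decompose: 2^11.23 = 2^11 * 2^0.23
2^11 = 2048, 2^0.23 ~ 1.1728349
PP ~ 2048 * 1.1728349 = 2401.9658752
Rounded to 2 decimals: 2401.97

2401.97


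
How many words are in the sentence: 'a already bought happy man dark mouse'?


Counting words by splitting on spaces:
  Word 1: 'a'
  Word 2: 'already'
  Word 3: 'bought'
  Word 4: 'happy'
  Word 5: 'man'
  Word 6: 'dark'
  Word 7: 'mouse'
Total words: 7

7


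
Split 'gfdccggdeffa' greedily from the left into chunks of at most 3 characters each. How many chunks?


'gfdccggdeffa' has 12 characters.
Chunking with max size 3:
  Chunk 1: 'gfd' (positions 0-2)
  Chunk 2: 'ccg' (positions 3-5)
  Chunk 3: 'gde' (positions 6-8)
  Chunk 4: 'ffa' (positions 9-11)
Total chunks: ceil(12 / 3) = 4

4


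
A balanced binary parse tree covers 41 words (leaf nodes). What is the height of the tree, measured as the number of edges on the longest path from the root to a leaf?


In a balanced binary tree with n leaves the deepest leaf is ceil(log2(n)) edges below the root.
log2(41) = 5.3576
ceil(5.3576) = 6
height (edges) = 6

6


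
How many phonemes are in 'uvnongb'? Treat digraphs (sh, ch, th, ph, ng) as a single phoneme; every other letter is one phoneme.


Parsing 'uvnongb' greedily, digraphs first:
  'u' -> vowel phoneme (phonemes so far: 1)
  'v' -> consonant phoneme (phonemes so far: 2)
  'n' -> consonant phoneme (phonemes so far: 3)
  'o' -> vowel phoneme (phonemes so far: 4)
  'ng' -> digraph (1 consonant phoneme) (phonemes so far: 5)
  'b' -> consonant phoneme (phonemes so far: 6)
Total phonemes: 6

6


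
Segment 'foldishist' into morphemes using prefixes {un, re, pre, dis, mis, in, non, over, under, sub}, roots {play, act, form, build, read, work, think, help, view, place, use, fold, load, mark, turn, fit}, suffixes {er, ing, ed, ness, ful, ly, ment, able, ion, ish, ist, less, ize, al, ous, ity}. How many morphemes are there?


Segmenting 'foldishist' against the inventory:
  'fold' -> root (morpheme 1)
  'ish' -> suffix (morpheme 2)
  'ist' -> suffix (morpheme 3)
Total morphemes: 3

3


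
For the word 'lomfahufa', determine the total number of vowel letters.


Scanning each character of 'lomfahufa':
  Position 1: 'l' -> consonant (running count: 0)
  Position 2: 'o' -> vowel (running count: 1)
  Position 3: 'm' -> consonant (running count: 1)
  Position 4: 'f' -> consonant (running count: 1)
  Position 5: 'a' -> vowel (running count: 2)
  Position 6: 'h' -> consonant (running count: 2)
  Position 7: 'u' -> vowel (running count: 3)
  Position 8: 'f' -> consonant (running count: 3)
  Position 9: 'a' -> vowel (running count: 4)
Total vowels: 4

4


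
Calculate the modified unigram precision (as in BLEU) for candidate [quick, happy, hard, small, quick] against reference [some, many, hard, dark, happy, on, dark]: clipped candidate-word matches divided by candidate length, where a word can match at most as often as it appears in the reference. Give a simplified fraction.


Reference word counts: {'dark': 2, 'happy': 1, 'hard': 1, 'many': 1, 'on': 1, 'some': 1}
Checking each candidate word (with clipping):
  'quick' -> not in reference -> no match (matches: 0)
  'happy' -> in reference (ref count 1, used 1/1) -> match (matches: 1)
  'hard' -> in reference (ref count 1, used 1/1) -> match (matches: 2)
  'small' -> not in reference -> no match (matches: 2)
  'quick' -> not in reference -> no match (matches: 2)
Clipped matches: 2, Candidate length: 5
Precision = 2/5

2/5


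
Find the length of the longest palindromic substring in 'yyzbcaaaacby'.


Scanning 'yyzbcaaaacby' for palindromic substrings.
Substring at positions 3-10: 'bcaaaacb'.
Check: reverse('bcaaaacb') = 'bcaaaacb' -> palindrome confirmed.
Neighbouring characters ('z' / 'y') break symmetry, so it cannot extend further.
No longer palindromic substring exists; longest length = 8

8


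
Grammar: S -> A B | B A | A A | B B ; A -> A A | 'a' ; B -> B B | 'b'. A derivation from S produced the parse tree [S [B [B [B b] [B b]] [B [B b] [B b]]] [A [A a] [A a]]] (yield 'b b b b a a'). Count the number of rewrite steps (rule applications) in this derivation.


Every bracketed nonterminal node [X ...] in the tree is produced by exactly one rule application.
Reading the tree off as a leftmost derivation:
  Step 1: S  =>  B A   (applied S -> B A)
  Step 2: B A  =>  B B A   (applied B -> B B)
  Step 3: B B A  =>  B B B A   (applied B -> B B)
  Step 4: B B B A  =>  b B B A   (applied B -> b)
  Step 5: b B B A  =>  b b B A   (applied B -> b)
  Step 6: b b B A  =>  b b B B A   (applied B -> B B)
  Step 7: b b B B A  =>  b b b B A   (applied B -> b)
  Step 8: b b b B A  =>  b b b b A   (applied B -> b)
  Step 9: b b b b A  =>  b b b b A A   (applied A -> A A)
  Step 10: b b b b A A  =>  b b b b a A   (applied A -> a)
  Step 11: b b b b a A  =>  b b b b a a   (applied A -> a)
Final yield: b b b b a a
Total rewrite steps: 11

11


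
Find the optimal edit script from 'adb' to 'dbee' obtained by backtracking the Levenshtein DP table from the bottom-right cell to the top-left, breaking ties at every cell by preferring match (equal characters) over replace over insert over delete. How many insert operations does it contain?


Edit distance = 3. Backtracking from cell (3, 4) with preference match > replace > insert > delete,
then listing the resulting alignment 'adb' -> 'dbee' left to right:
  Step 1: delete 'a'
  Step 2: keep 'd'
  Step 3: keep 'b'
  Step 4: insert 'e' [insertion #1]
  Step 5: insert 'e' [insertion #2]
Total insertions: 2

2


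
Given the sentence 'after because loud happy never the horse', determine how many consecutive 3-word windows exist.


Word trigrams from [7] words:
  Trigram 1: (after because loud)
  Trigram 2: (because loud happy)
  Trigram 3: (loud happy never)
  Trigram 4: (happy never the)
  Trigram 5: (never the horse)
Total word trigrams: 7 - 2 = 5

5


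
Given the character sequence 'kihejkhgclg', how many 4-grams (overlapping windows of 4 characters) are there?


String 'kihejkhgclg' has length L = 11.
Number of overlapping n-grams = L - n + 1
Substituting: 11 - 4 + 1 = 8

8


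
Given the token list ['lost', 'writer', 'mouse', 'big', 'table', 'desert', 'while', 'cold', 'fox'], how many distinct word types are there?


Listing all tokens and tracking unique types:
  Token 1: 'lost' -> NEW (unique so far: 1)
  Token 2: 'writer' -> NEW (unique so far: 2)
  Token 3: 'mouse' -> NEW (unique so far: 3)
  Token 4: 'big' -> NEW (unique so far: 4)
  Token 5: 'table' -> NEW (unique so far: 5)
  Token 6: 'desert' -> NEW (unique so far: 6)
  Token 7: 'while' -> NEW (unique so far: 7)
  Token 8: 'cold' -> NEW (unique so far: 8)
  Token 9: 'fox' -> NEW (unique so far: 9)
Unique types: ('big', 'cold', 'desert', 'fox', 'lost', 'mouse', 'table', 'while', 'writer')
Vocabulary size: 9

9


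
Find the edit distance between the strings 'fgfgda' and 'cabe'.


Building DP table for s1='fgfgda' (len 6) and s2='cabe' (len 4):
       c  a  b  e
    0  1  2  3  4
  f 1  1  2  3  4
  g 2  2  2  3  4
  f 3  3  3  3  4
  g 4  4  4  4  4
  d 5  5  5  5  5
  a 6  6  5  6  6
Edit distance = dp[6][4] = 6

6


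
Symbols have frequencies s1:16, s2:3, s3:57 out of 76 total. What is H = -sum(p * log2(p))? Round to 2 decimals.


Computing entropy H = -sum(p_i * log2(p_i)):
  s1: p = 16/76 = 0.2105, -p*log2(p) = 0.4732
  s2: p = 3/76 = 0.0395, -p*log2(p) = 0.1841
  s3: p = 57/76 = 0.7500, -p*log2(p) = 0.3113
H = sum of terms = 0.9686
Rounded to 2 decimals: 0.97

0.97


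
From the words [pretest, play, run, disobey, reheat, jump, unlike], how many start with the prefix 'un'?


Checking each word for prefix 'un':
  'pretest' -> no (count: 0)
  'play' -> no (count: 0)
  'run' -> no (count: 0)
  'disobey' -> no (count: 0)
  'reheat' -> no (count: 0)
  'jump' -> no (count: 0)
  'unlike' -> YES, starts with 'un' (count: 1)
Total with prefix 'un': 1

1


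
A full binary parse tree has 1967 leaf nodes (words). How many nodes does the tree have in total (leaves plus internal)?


Leaf nodes (terminals): 1967
Internal nodes = n - 1 = 1967 - 1 = 1966
Total = leaves + internal = 1967 + 1966 = 3933

3933


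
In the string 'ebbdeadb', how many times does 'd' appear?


Scanning 'ebbdeadb' for 'd':
  Position 3: 'd' -> MATCH (count: 1)
  Position 6: 'd' -> MATCH (count: 2)
Total occurrences of 'd': 2

2


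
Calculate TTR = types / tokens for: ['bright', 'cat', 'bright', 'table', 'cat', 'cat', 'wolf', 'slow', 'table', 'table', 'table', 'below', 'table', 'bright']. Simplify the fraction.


Tokens: 14
Unique types: ('below', 'bright', 'cat', 'slow', 'table', 'wolf') = 6
TTR = 6/14
Simplify: divide both by 2 -> 3/7
TTR = 3/7

3/7


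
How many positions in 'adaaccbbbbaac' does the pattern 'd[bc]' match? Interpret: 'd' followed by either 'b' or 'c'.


Pattern: d[bc] means 'd' followed by either 'b' or 'c'.
Scanning 'adaaccbbbbaac' position-by-position:
  Pos 0: window 'ad' -> no
  Pos 1: window 'da' -> no
  Pos 2: window 'aa' -> no
  Pos 3: window 'ac' -> no
  Pos 4: window 'cc' -> no
  Pos 5: window 'cb' -> no
  Pos 6: window 'bb' -> no
  Pos 7: window 'bb' -> no
  Pos 8: window 'bb' -> no
  Pos 9: window 'ba' -> no
  Pos 10: window 'aa' -> no
  Pos 11: window 'ac' -> no
  Pos 12: window 'c' -> no
Total matches: 0

0


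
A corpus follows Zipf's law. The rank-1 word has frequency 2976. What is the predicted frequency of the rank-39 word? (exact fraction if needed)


Zipf's law: freq(rank) = f1 / rank
f1 = 2976, rank = 39
freq = 2976 / 39
GCD(2976, 39) = 3
Simplified: 992/13

992/13


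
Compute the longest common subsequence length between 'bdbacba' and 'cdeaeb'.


DP table for LCS of 'bdbacba' and 'cdeaeb':
       c  d  e  a  e  b
    0  0  0  0  0  0  0
  b 0  0  0  0  0  0  1
  d 0  0  1  1  1  1  1
  b 0  0  1  1  1  1  2
  a 0  0  1  1  2  2  2
  c 0  1  1  1  2  2  2
  b 0  1  1  1  2  2  3
  a 0  1  1  1  2  2  3
LCS: 'dab'
LCS length = 3

3


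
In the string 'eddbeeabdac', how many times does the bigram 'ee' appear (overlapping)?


Scanning 'eddbeeabdac' for bigram 'ee':
  Position 0: 'ed' -> no
  Position 1: 'dd' -> no
  Position 2: 'db' -> no
  Position 3: 'be' -> no
  Position 4: 'ee' -> MATCH
  Position 5: 'ea' -> no
  Position 6: 'ab' -> no
  Position 7: 'bd' -> no
  Position 8: 'da' -> no
  Position 9: 'ac' -> no
Total matches: 1

1


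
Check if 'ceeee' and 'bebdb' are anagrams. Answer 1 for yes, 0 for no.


Sort characters of 'ceeee': 'ceeee'
Sort characters of 'bebdb': 'bbbde'
Sorted forms differ -> they are NOT anagrams
Result: 0

0


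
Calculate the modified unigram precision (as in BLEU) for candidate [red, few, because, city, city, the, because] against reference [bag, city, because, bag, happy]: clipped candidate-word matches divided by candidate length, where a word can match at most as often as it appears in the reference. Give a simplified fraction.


Reference word counts: {'bag': 2, 'because': 1, 'city': 1, 'happy': 1}
Checking each candidate word (with clipping):
  'red' -> not in reference -> no match (matches: 0)
  'few' -> not in reference -> no match (matches: 0)
  'because' -> in reference (ref count 1, used 1/1) -> match (matches: 1)
  'city' -> in reference (ref count 1, used 1/1) -> match (matches: 2)
  'city' -> ref count 1 already used up (1/1) -> clipped, no match (matches: 2)
  'the' -> not in reference -> no match (matches: 2)
  'because' -> ref count 1 already used up (1/1) -> clipped, no match (matches: 2)
Clipped matches: 2, Candidate length: 7
Precision = 2/7

2/7


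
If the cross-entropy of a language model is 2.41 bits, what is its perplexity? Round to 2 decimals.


Perplexity formula: PP = 2^H
H = 2.41
PP = 2^2.41
Decompose: 2^2.41 = 2^2 * 2^0.41
2^2 = 4, 2^0.41 ~ 1.3286858
PP ~ 4 * 1.3286858 = 5.3147432
Rounded to 2 decimals: 5.31

5.31


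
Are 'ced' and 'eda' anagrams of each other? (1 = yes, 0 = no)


Sort characters of 'ced': 'cde'
Sort characters of 'eda': 'ade'
Sorted forms differ -> they are NOT anagrams
Result: 0

0


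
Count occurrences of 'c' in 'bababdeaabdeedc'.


Scanning 'bababdeaabdeedc' for 'c':
  Position 14: 'c' -> MATCH (count: 1)
Total occurrences of 'c': 1

1


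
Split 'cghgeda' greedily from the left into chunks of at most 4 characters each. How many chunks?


'cghgeda' has 7 characters.
Chunking with max size 4:
  Chunk 1: 'cghg' (positions 0-3)
  Chunk 2: 'eda' (positions 4-6)
Total chunks: ceil(7 / 4) = 2

2


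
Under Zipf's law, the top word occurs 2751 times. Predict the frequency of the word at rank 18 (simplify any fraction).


Zipf's law: freq(rank) = f1 / rank
f1 = 2751, rank = 18
freq = 2751 / 18
GCD(2751, 18) = 3
Simplified: 917/6

917/6


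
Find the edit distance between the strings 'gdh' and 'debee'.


Building DP table for s1='gdh' (len 3) and s2='debee' (len 5):
       d  e  b  e  e
    0  1  2  3  4  5
  g 1  1  2  3  4  5
  d 2  1  2  3  4  5
  h 3  2  2  3  4  5
Edit distance = dp[3][5] = 5

5


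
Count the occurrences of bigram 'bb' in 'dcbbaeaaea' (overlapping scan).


Scanning 'dcbbaeaaea' for bigram 'bb':
  Position 0: 'dc' -> no
  Position 1: 'cb' -> no
  Position 2: 'bb' -> MATCH
  Position 3: 'ba' -> no
  Position 4: 'ae' -> no
  Position 5: 'ea' -> no
  Position 6: 'aa' -> no
  Position 7: 'ae' -> no
  Position 8: 'ea' -> no
Total matches: 1

1


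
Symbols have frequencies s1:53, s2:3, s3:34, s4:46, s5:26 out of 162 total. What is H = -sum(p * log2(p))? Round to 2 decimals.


Computing entropy H = -sum(p_i * log2(p_i)):
  s1: p = 53/162 = 0.3272, -p*log2(p) = 0.5274
  s2: p = 3/162 = 0.0185, -p*log2(p) = 0.1066
  s3: p = 34/162 = 0.2099, -p*log2(p) = 0.4727
  s4: p = 46/162 = 0.2840, -p*log2(p) = 0.5157
  s5: p = 26/162 = 0.1605, -p*log2(p) = 0.4236
H = sum of terms = 2.0460
Rounded to 2 decimals: 2.05

2.05


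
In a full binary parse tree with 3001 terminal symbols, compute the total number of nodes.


Leaf nodes (terminals): 3001
Internal nodes = n - 1 = 3001 - 1 = 3000
Total = leaves + internal = 3001 + 3000 = 6001

6001


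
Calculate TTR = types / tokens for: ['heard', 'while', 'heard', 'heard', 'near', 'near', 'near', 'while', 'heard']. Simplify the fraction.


Tokens: 9
Unique types: ('heard', 'near', 'while') = 3
TTR = 3/9
Simplify: divide both by 3 -> 1/3
TTR = 1/3

1/3


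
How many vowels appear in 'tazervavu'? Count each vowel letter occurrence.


Scanning each character of 'tazervavu':
  Position 1: 't' -> consonant (running count: 0)
  Position 2: 'a' -> vowel (running count: 1)
  Position 3: 'z' -> consonant (running count: 1)
  Position 4: 'e' -> vowel (running count: 2)
  Position 5: 'r' -> consonant (running count: 2)
  Position 6: 'v' -> consonant (running count: 2)
  Position 7: 'a' -> vowel (running count: 3)
  Position 8: 'v' -> consonant (running count: 3)
  Position 9: 'u' -> vowel (running count: 4)
Total vowels: 4

4


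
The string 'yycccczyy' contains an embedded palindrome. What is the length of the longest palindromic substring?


Scanning 'yycccczyy' for palindromic substrings.
Substring at positions 2-5: 'cccc'.
Check: reverse('cccc') = 'cccc' -> palindrome confirmed.
Neighbouring characters ('y' / 'z') break symmetry, so it cannot extend further.
No longer palindromic substring exists; longest length = 4

4
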